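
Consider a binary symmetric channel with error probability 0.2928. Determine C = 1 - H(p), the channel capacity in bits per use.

For BSC with error probability p:
C = 1 - H(p) where H(p) is binary entropy
H(0.2928) = -0.2928 × log₂(0.2928) - 0.7072 × log₂(0.7072)
H(p) = 0.8723
C = 1 - 0.8723 = 0.1277 bits/use


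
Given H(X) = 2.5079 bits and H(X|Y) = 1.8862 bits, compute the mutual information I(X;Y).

I(X;Y) = H(X) - H(X|Y)
I(X;Y) = 2.5079 - 1.8862 = 0.6217 bits


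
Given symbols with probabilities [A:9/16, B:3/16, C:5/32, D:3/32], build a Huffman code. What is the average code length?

Huffman tree construction:
Combine smallest probabilities repeatedly
Resulting codes:
  A: 1 (length 1)
  B: 00 (length 2)
  C: 011 (length 3)
  D: 010 (length 3)
Average length = Σ p(s) × length(s) = 1.6875 bits


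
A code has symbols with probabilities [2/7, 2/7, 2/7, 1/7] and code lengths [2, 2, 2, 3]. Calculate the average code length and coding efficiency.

Average length L = Σ p_i × l_i = 2.1429 bits
Entropy H = 1.9502 bits
Efficiency η = H/L × 100% = 91.01%


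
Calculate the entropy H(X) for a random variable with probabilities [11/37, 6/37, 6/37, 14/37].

H(X) = -Σ p(x) log₂ p(x)
  -11/37 × log₂(11/37) = 0.5203
  -6/37 × log₂(6/37) = 0.4256
  -6/37 × log₂(6/37) = 0.4256
  -14/37 × log₂(14/37) = 0.5305
H(X) = 1.9020 bits


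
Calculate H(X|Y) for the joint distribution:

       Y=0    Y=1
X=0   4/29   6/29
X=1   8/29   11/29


H(X|Y) = Σ_y p(y) H(X|Y=y)
  p(Y=0) = 12/29, H(X|Y=0) = 0.9183
  p(Y=1) = 17/29, H(X|Y=1) = 0.9367
H(X|Y) = 0.4138×0.9183 + 0.5862×0.9367 = 0.9291 bits


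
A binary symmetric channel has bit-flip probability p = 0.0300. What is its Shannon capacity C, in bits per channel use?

For BSC with error probability p:
C = 1 - H(p) where H(p) is binary entropy
H(0.0300) = -0.0300 × log₂(0.0300) - 0.9700 × log₂(0.9700)
H(p) = 0.1944
C = 1 - 0.1944 = 0.8056 bits/use


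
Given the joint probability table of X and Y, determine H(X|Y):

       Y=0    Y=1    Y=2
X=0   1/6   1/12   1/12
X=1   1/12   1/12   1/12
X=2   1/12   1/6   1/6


H(X|Y) = Σ_y p(y) H(X|Y=y)
  p(Y=0) = 1/3, H(X|Y=0) = 1.5000
  p(Y=1) = 1/3, H(X|Y=1) = 1.5000
  p(Y=2) = 1/3, H(X|Y=2) = 1.5000
H(X|Y) = 0.3333×1.5000 + 0.3333×1.5000 + 0.3333×1.5000 = 1.5000 bits


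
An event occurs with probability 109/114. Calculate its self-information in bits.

Information content I(x) = -log₂(p(x))
I = -log₂(109/114) = -log₂(0.9561)
I = 0.0647 bits


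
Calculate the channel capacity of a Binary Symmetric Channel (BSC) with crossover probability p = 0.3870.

For BSC with error probability p:
C = 1 - H(p) where H(p) is binary entropy
H(0.3870) = -0.3870 × log₂(0.3870) - 0.6130 × log₂(0.6130)
H(p) = 0.9628
C = 1 - 0.9628 = 0.0372 bits/use


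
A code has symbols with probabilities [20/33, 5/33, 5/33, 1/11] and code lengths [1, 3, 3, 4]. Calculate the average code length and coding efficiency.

Average length L = Σ p_i × l_i = 1.8788 bits
Entropy H = 1.5773 bits
Efficiency η = H/L × 100% = 83.96%


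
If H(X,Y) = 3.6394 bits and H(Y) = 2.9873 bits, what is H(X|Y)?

Chain rule: H(X,Y) = H(X|Y) + H(Y)
H(X|Y) = H(X,Y) - H(Y) = 3.6394 - 2.9873 = 0.6521 bits


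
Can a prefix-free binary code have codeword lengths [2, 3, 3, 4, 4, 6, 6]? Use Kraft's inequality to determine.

Kraft inequality: Σ 2^(-l_i) ≤ 1 for prefix-free code
Calculating: 2^(-2) + 2^(-3) + 2^(-3) + 2^(-4) + 2^(-4) + 2^(-6) + 2^(-6)
= 0.25 + 0.125 + 0.125 + 0.0625 + 0.0625 + 0.015625 + 0.015625
= 0.6562
Since 0.6562 ≤ 1, prefix-free code exists


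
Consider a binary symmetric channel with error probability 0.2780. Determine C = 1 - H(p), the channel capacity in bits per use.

For BSC with error probability p:
C = 1 - H(p) where H(p) is binary entropy
H(0.2780) = -0.2780 × log₂(0.2780) - 0.7220 × log₂(0.7220)
H(p) = 0.8527
C = 1 - 0.8527 = 0.1473 bits/use


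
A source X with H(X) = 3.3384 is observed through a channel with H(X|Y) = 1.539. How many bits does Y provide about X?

I(X;Y) = H(X) - H(X|Y)
I(X;Y) = 3.3384 - 1.539 = 1.7994 bits


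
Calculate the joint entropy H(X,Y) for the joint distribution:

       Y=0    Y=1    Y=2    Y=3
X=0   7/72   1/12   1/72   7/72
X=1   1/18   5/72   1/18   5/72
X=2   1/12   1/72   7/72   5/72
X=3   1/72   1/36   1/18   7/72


H(X,Y) = -Σ p(x,y) log₂ p(x,y)
  p(0,0)=7/72: -0.0972 × log₂(0.0972) = 0.3269
  p(0,1)=1/12: -0.0833 × log₂(0.0833) = 0.2987
  p(0,2)=1/72: -0.0139 × log₂(0.0139) = 0.0857
  p(0,3)=7/72: -0.0972 × log₂(0.0972) = 0.3269
  p(1,0)=1/18: -0.0556 × log₂(0.0556) = 0.2317
  p(1,1)=5/72: -0.0694 × log₂(0.0694) = 0.2672
  p(1,2)=1/18: -0.0556 × log₂(0.0556) = 0.2317
  p(1,3)=5/72: -0.0694 × log₂(0.0694) = 0.2672
  p(2,0)=1/12: -0.0833 × log₂(0.0833) = 0.2987
  p(2,1)=1/72: -0.0139 × log₂(0.0139) = 0.0857
  p(2,2)=7/72: -0.0972 × log₂(0.0972) = 0.3269
  p(2,3)=5/72: -0.0694 × log₂(0.0694) = 0.2672
  p(3,0)=1/72: -0.0139 × log₂(0.0139) = 0.0857
  p(3,1)=1/36: -0.0278 × log₂(0.0278) = 0.1436
  p(3,2)=1/18: -0.0556 × log₂(0.0556) = 0.2317
  p(3,3)=7/72: -0.0972 × log₂(0.0972) = 0.3269
H(X,Y) = 3.8025 bits


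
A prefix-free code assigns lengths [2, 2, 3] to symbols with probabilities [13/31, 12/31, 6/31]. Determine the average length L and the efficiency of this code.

Average length L = Σ p_i × l_i = 2.1935 bits
Entropy H = 1.5144 bits
Efficiency η = H/L × 100% = 69.04%


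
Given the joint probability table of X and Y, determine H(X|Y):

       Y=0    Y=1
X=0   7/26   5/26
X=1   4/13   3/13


H(X|Y) = Σ_y p(y) H(X|Y=y)
  p(Y=0) = 15/26, H(X|Y=0) = 0.9968
  p(Y=1) = 11/26, H(X|Y=1) = 0.9940
H(X|Y) = 0.5769×0.9968 + 0.4231×0.9940 = 0.9956 bits


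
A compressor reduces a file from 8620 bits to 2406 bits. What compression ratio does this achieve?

Compression ratio = Original / Compressed
= 8620 / 2406 = 3.58:1


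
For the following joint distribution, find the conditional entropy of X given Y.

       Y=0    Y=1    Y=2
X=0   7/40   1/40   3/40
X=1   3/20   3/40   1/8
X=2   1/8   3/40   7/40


H(X|Y) = Σ_y p(y) H(X|Y=y)
  p(Y=0) = 9/20, H(X|Y=0) = 1.5715
  p(Y=1) = 7/40, H(X|Y=1) = 1.4488
  p(Y=2) = 3/8, H(X|Y=2) = 1.5058
H(X|Y) = 0.4500×1.5715 + 0.1750×1.4488 + 0.3750×1.5058 = 1.5254 bits


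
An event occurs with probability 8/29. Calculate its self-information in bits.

Information content I(x) = -log₂(p(x))
I = -log₂(8/29) = -log₂(0.2759)
I = 1.8580 bits


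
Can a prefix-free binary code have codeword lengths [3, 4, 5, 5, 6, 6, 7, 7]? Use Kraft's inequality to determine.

Kraft inequality: Σ 2^(-l_i) ≤ 1 for prefix-free code
Calculating: 2^(-3) + 2^(-4) + 2^(-5) + 2^(-5) + 2^(-6) + 2^(-6) + 2^(-7) + 2^(-7)
= 0.125 + 0.0625 + 0.03125 + 0.03125 + 0.015625 + 0.015625 + 0.0078125 + 0.0078125
= 0.2969
Since 0.2969 ≤ 1, prefix-free code exists


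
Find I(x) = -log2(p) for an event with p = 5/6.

Information content I(x) = -log₂(p(x))
I = -log₂(5/6) = -log₂(0.8333)
I = 0.2630 bits


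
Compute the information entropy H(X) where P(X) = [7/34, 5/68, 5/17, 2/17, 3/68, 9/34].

H(X) = -Σ p(x) log₂ p(x)
  -7/34 × log₂(7/34) = 0.4694
  -5/68 × log₂(5/68) = 0.2769
  -5/17 × log₂(5/17) = 0.5193
  -2/17 × log₂(2/17) = 0.3632
  -3/68 × log₂(3/68) = 0.1986
  -9/34 × log₂(9/34) = 0.5076
H(X) = 2.3350 bits


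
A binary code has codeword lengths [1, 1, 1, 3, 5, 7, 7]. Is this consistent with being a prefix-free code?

Kraft inequality: Σ 2^(-l_i) ≤ 1 for prefix-free code
Calculating: 2^(-1) + 2^(-1) + 2^(-1) + 2^(-3) + 2^(-5) + 2^(-7) + 2^(-7)
= 0.5 + 0.5 + 0.5 + 0.125 + 0.03125 + 0.0078125 + 0.0078125
= 1.6719
Since 1.6719 > 1, prefix-free code does not exist


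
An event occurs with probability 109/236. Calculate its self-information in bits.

Information content I(x) = -log₂(p(x))
I = -log₂(109/236) = -log₂(0.4619)
I = 1.1145 bits


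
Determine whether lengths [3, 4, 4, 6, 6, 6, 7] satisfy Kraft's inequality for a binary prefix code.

Kraft inequality: Σ 2^(-l_i) ≤ 1 for prefix-free code
Calculating: 2^(-3) + 2^(-4) + 2^(-4) + 2^(-6) + 2^(-6) + 2^(-6) + 2^(-7)
= 0.125 + 0.0625 + 0.0625 + 0.015625 + 0.015625 + 0.015625 + 0.0078125
= 0.3047
Since 0.3047 ≤ 1, prefix-free code exists


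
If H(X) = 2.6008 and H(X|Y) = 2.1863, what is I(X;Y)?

I(X;Y) = H(X) - H(X|Y)
I(X;Y) = 2.6008 - 2.1863 = 0.4145 bits


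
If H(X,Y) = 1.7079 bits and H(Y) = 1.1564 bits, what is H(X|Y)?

Chain rule: H(X,Y) = H(X|Y) + H(Y)
H(X|Y) = H(X,Y) - H(Y) = 1.7079 - 1.1564 = 0.5515 bits


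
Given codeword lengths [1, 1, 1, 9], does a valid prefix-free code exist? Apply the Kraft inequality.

Kraft inequality: Σ 2^(-l_i) ≤ 1 for prefix-free code
Calculating: 2^(-1) + 2^(-1) + 2^(-1) + 2^(-9)
= 0.5 + 0.5 + 0.5 + 0.001953125
= 1.5020
Since 1.5020 > 1, prefix-free code does not exist


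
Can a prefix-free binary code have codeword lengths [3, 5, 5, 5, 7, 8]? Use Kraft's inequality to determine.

Kraft inequality: Σ 2^(-l_i) ≤ 1 for prefix-free code
Calculating: 2^(-3) + 2^(-5) + 2^(-5) + 2^(-5) + 2^(-7) + 2^(-8)
= 0.125 + 0.03125 + 0.03125 + 0.03125 + 0.0078125 + 0.00390625
= 0.2305
Since 0.2305 ≤ 1, prefix-free code exists


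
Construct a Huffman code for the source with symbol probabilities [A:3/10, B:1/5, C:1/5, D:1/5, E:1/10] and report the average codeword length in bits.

Huffman tree construction:
Combine smallest probabilities repeatedly
Resulting codes:
  A: 10 (length 2)
  B: 111 (length 3)
  C: 00 (length 2)
  D: 01 (length 2)
  E: 110 (length 3)
Average length = Σ p(s) × length(s) = 2.3000 bits


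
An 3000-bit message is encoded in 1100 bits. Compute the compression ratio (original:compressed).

Compression ratio = Original / Compressed
= 3000 / 1100 = 2.73:1


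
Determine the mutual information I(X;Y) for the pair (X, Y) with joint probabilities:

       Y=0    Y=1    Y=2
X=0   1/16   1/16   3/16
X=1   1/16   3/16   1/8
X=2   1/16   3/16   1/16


H(X) = 1.5794, H(Y) = 1.5052, H(X,Y) = 2.9835
I(X;Y) = H(X) + H(Y) - H(X,Y) = 0.1012 bits


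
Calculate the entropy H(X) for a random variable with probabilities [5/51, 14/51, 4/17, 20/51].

H(X) = -Σ p(x) log₂ p(x)
  -5/51 × log₂(5/51) = 0.3285
  -14/51 × log₂(14/51) = 0.5120
  -4/17 × log₂(4/17) = 0.4912
  -20/51 × log₂(20/51) = 0.5296
H(X) = 1.8612 bits


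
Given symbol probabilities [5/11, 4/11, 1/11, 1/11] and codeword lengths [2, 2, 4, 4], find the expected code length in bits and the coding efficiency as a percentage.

Average length L = Σ p_i × l_i = 2.3636 bits
Entropy H = 1.6767 bits
Efficiency η = H/L × 100% = 70.94%


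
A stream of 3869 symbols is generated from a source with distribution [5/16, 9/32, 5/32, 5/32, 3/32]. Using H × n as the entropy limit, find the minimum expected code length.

Entropy H = 2.1962 bits/symbol
Minimum bits = H × n = 2.1962 × 3869
= 8496.96 bits


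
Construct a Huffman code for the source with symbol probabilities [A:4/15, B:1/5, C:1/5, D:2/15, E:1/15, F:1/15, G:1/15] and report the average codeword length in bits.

Huffman tree construction:
Combine smallest probabilities repeatedly
Resulting codes:
  A: 10 (length 2)
  B: 111 (length 3)
  C: 00 (length 2)
  D: 011 (length 3)
  E: 1100 (length 4)
  F: 1101 (length 4)
  G: 010 (length 3)
Average length = Σ p(s) × length(s) = 2.6667 bits


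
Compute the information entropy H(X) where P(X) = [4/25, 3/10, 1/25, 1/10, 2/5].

H(X) = -Σ p(x) log₂ p(x)
  -4/25 × log₂(4/25) = 0.4230
  -3/10 × log₂(3/10) = 0.5211
  -1/25 × log₂(1/25) = 0.1858
  -1/10 × log₂(1/10) = 0.3322
  -2/5 × log₂(2/5) = 0.5288
H(X) = 1.9908 bits


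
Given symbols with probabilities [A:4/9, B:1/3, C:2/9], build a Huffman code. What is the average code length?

Huffman tree construction:
Combine smallest probabilities repeatedly
Resulting codes:
  A: 0 (length 1)
  B: 11 (length 2)
  C: 10 (length 2)
Average length = Σ p(s) × length(s) = 1.5556 bits


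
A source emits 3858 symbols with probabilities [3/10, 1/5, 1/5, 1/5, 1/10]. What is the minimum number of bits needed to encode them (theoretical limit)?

Entropy H = 2.2464 bits/symbol
Minimum bits = H × n = 2.2464 × 3858
= 8666.76 bits


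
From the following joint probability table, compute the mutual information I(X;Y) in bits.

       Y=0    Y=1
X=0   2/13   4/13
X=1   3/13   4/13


H(X) = 0.9957, H(Y) = 0.9612, H(X,Y) = 1.9501
I(X;Y) = H(X) + H(Y) - H(X,Y) = 0.0069 bits


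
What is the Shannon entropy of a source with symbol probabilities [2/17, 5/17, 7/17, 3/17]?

H(X) = -Σ p(x) log₂ p(x)
  -2/17 × log₂(2/17) = 0.3632
  -5/17 × log₂(5/17) = 0.5193
  -7/17 × log₂(7/17) = 0.5271
  -3/17 × log₂(3/17) = 0.4416
H(X) = 1.8512 bits


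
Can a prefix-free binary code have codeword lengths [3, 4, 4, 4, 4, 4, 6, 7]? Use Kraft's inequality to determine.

Kraft inequality: Σ 2^(-l_i) ≤ 1 for prefix-free code
Calculating: 2^(-3) + 2^(-4) + 2^(-4) + 2^(-4) + 2^(-4) + 2^(-4) + 2^(-6) + 2^(-7)
= 0.125 + 0.0625 + 0.0625 + 0.0625 + 0.0625 + 0.0625 + 0.015625 + 0.0078125
= 0.4609
Since 0.4609 ≤ 1, prefix-free code exists


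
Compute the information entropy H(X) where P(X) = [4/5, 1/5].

H(X) = -Σ p(x) log₂ p(x)
  -4/5 × log₂(4/5) = 0.2575
  -1/5 × log₂(1/5) = 0.4644
H(X) = 0.7219 bits


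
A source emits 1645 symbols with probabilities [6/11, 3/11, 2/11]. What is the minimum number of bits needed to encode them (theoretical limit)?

Entropy H = 1.4354 bits/symbol
Minimum bits = H × n = 1.4354 × 1645
= 2361.19 bits


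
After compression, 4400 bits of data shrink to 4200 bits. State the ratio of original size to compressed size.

Compression ratio = Original / Compressed
= 4400 / 4200 = 1.05:1


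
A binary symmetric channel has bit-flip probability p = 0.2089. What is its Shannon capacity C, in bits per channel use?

For BSC with error probability p:
C = 1 - H(p) where H(p) is binary entropy
H(0.2089) = -0.2089 × log₂(0.2089) - 0.7911 × log₂(0.7911)
H(p) = 0.7394
C = 1 - 0.7394 = 0.2606 bits/use


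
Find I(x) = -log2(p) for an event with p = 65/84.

Information content I(x) = -log₂(p(x))
I = -log₂(65/84) = -log₂(0.7738)
I = 0.3699 bits


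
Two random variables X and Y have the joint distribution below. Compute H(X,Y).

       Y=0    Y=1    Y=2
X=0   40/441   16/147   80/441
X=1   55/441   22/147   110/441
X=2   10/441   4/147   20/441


H(X,Y) = -Σ p(x,y) log₂ p(x,y)
  p(0,0)=40/441: -0.0907 × log₂(0.0907) = 0.3141
  p(0,1)=16/147: -0.1088 × log₂(0.1088) = 0.3483
  p(0,2)=80/441: -0.1814 × log₂(0.1814) = 0.4467
  p(1,0)=55/441: -0.1247 × log₂(0.1247) = 0.3746
  p(1,1)=22/147: -0.1497 × log₂(0.1497) = 0.4101
  p(1,2)=110/441: -0.2494 × log₂(0.2494) = 0.4997
  p(2,0)=10/441: -0.0227 × log₂(0.0227) = 0.1239
  p(2,1)=4/147: -0.0272 × log₂(0.0272) = 0.1415
  p(2,2)=20/441: -0.0454 × log₂(0.0454) = 0.2024
H(X,Y) = 2.8612 bits


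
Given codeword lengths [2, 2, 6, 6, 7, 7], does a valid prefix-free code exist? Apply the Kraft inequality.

Kraft inequality: Σ 2^(-l_i) ≤ 1 for prefix-free code
Calculating: 2^(-2) + 2^(-2) + 2^(-6) + 2^(-6) + 2^(-7) + 2^(-7)
= 0.25 + 0.25 + 0.015625 + 0.015625 + 0.0078125 + 0.0078125
= 0.5469
Since 0.5469 ≤ 1, prefix-free code exists


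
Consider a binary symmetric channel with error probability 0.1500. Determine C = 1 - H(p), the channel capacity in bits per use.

For BSC with error probability p:
C = 1 - H(p) where H(p) is binary entropy
H(0.1500) = -0.1500 × log₂(0.1500) - 0.8500 × log₂(0.8500)
H(p) = 0.6098
C = 1 - 0.6098 = 0.3902 bits/use


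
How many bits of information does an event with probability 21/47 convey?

Information content I(x) = -log₂(p(x))
I = -log₂(21/47) = -log₂(0.4468)
I = 1.1623 bits


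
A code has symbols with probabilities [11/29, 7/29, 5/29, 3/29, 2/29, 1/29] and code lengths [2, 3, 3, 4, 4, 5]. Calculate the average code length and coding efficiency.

Average length L = Σ p_i × l_i = 2.8621 bits
Entropy H = 2.2349 bits
Efficiency η = H/L × 100% = 78.09%


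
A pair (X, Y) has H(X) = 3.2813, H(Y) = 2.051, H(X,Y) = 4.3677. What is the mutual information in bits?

I(X;Y) = H(X) + H(Y) - H(X,Y)
I(X;Y) = 3.2813 + 2.051 - 4.3677 = 0.9646 bits


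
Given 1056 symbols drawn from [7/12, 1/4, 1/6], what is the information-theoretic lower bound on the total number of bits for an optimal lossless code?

Entropy H = 1.3844 bits/symbol
Minimum bits = H × n = 1.3844 × 1056
= 1461.96 bits


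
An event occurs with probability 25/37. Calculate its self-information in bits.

Information content I(x) = -log₂(p(x))
I = -log₂(25/37) = -log₂(0.6757)
I = 0.5656 bits


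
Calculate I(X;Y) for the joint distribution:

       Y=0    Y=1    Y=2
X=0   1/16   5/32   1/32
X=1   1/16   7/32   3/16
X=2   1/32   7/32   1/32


H(X) = 1.5271, H(Y) = 1.3650, H(X,Y) = 2.7993
I(X;Y) = H(X) + H(Y) - H(X,Y) = 0.0928 bits


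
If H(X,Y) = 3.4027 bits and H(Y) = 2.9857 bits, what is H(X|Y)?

Chain rule: H(X,Y) = H(X|Y) + H(Y)
H(X|Y) = H(X,Y) - H(Y) = 3.4027 - 2.9857 = 0.417 bits


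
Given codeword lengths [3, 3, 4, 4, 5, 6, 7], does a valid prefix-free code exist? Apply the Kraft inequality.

Kraft inequality: Σ 2^(-l_i) ≤ 1 for prefix-free code
Calculating: 2^(-3) + 2^(-3) + 2^(-4) + 2^(-4) + 2^(-5) + 2^(-6) + 2^(-7)
= 0.125 + 0.125 + 0.0625 + 0.0625 + 0.03125 + 0.015625 + 0.0078125
= 0.4297
Since 0.4297 ≤ 1, prefix-free code exists


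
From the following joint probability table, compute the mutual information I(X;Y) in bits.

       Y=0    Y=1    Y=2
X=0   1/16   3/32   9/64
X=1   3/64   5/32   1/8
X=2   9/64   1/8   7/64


H(X) = 1.5783, H(Y) = 1.5613, H(X,Y) = 3.0907
I(X;Y) = H(X) + H(Y) - H(X,Y) = 0.0489 bits


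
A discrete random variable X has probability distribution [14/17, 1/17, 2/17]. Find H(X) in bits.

H(X) = -Σ p(x) log₂ p(x)
  -14/17 × log₂(14/17) = 0.2307
  -1/17 × log₂(1/17) = 0.2404
  -2/17 × log₂(2/17) = 0.3632
H(X) = 0.8343 bits


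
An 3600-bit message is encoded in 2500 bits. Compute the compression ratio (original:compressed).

Compression ratio = Original / Compressed
= 3600 / 2500 = 1.44:1


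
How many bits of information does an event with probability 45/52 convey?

Information content I(x) = -log₂(p(x))
I = -log₂(45/52) = -log₂(0.8654)
I = 0.2086 bits


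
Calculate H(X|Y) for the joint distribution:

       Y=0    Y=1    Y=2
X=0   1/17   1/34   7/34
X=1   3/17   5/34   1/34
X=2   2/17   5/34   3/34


H(X|Y) = Σ_y p(y) H(X|Y=y)
  p(Y=0) = 6/17, H(X|Y=0) = 1.4591
  p(Y=1) = 11/34, H(X|Y=1) = 1.3486
  p(Y=2) = 11/34, H(X|Y=2) = 1.2407
H(X|Y) = 0.3529×1.4591 + 0.3235×1.3486 + 0.3235×1.2407 = 1.3527 bits


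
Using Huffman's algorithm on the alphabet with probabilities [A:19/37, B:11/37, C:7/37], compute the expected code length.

Huffman tree construction:
Combine smallest probabilities repeatedly
Resulting codes:
  A: 1 (length 1)
  B: 01 (length 2)
  C: 00 (length 2)
Average length = Σ p(s) × length(s) = 1.4865 bits


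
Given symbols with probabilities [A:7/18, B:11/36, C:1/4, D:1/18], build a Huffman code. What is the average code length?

Huffman tree construction:
Combine smallest probabilities repeatedly
Resulting codes:
  A: 0 (length 1)
  B: 10 (length 2)
  C: 111 (length 3)
  D: 110 (length 3)
Average length = Σ p(s) × length(s) = 1.9167 bits


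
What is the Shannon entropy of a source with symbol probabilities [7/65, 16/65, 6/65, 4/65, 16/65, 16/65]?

H(X) = -Σ p(x) log₂ p(x)
  -7/65 × log₂(7/65) = 0.3462
  -16/65 × log₂(16/65) = 0.4978
  -6/65 × log₂(6/65) = 0.3173
  -4/65 × log₂(4/65) = 0.2475
  -16/65 × log₂(16/65) = 0.4978
  -16/65 × log₂(16/65) = 0.4978
H(X) = 2.4045 bits


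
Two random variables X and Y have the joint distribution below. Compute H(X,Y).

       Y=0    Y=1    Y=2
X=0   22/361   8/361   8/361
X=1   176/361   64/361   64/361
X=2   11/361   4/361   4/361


H(X,Y) = -Σ p(x,y) log₂ p(x,y)
  p(0,0)=22/361: -0.0609 × log₂(0.0609) = 0.2460
  p(0,1)=8/361: -0.0222 × log₂(0.0222) = 0.1218
  p(0,2)=8/361: -0.0222 × log₂(0.0222) = 0.1218
  p(1,0)=176/361: -0.4875 × log₂(0.4875) = 0.5053
  p(1,1)=64/361: -0.1773 × log₂(0.1773) = 0.4425
  p(1,2)=64/361: -0.1773 × log₂(0.1773) = 0.4425
  p(2,0)=11/361: -0.0305 × log₂(0.0305) = 0.1535
  p(2,1)=4/361: -0.0111 × log₂(0.0111) = 0.0720
  p(2,2)=4/361: -0.0111 × log₂(0.0111) = 0.0720
H(X,Y) = 2.1772 bits


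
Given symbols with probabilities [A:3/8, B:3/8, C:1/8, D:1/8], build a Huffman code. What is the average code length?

Huffman tree construction:
Combine smallest probabilities repeatedly
Resulting codes:
  A: 11 (length 2)
  B: 0 (length 1)
  C: 100 (length 3)
  D: 101 (length 3)
Average length = Σ p(s) × length(s) = 1.8750 bits


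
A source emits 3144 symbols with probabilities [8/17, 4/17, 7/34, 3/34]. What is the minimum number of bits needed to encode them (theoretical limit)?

Entropy H = 1.7814 bits/symbol
Minimum bits = H × n = 1.7814 × 3144
= 5600.70 bits


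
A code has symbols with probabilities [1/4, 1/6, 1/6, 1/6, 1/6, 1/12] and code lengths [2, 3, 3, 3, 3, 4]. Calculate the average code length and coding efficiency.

Average length L = Σ p_i × l_i = 2.8333 bits
Entropy H = 2.5221 bits
Efficiency η = H/L × 100% = 89.01%


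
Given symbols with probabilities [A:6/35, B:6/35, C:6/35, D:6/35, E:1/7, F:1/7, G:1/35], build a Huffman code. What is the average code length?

Huffman tree construction:
Combine smallest probabilities repeatedly
Resulting codes:
  A: 101 (length 3)
  B: 110 (length 3)
  C: 111 (length 3)
  D: 00 (length 2)
  E: 011 (length 3)
  F: 100 (length 3)
  G: 010 (length 3)
Average length = Σ p(s) × length(s) = 2.8286 bits


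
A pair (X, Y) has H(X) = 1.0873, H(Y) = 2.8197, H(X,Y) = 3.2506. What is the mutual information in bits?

I(X;Y) = H(X) + H(Y) - H(X,Y)
I(X;Y) = 1.0873 + 2.8197 - 3.2506 = 0.6564 bits


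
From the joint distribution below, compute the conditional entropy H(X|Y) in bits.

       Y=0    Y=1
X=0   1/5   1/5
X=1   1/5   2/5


H(X|Y) = Σ_y p(y) H(X|Y=y)
  p(Y=0) = 2/5, H(X|Y=0) = 1.0000
  p(Y=1) = 3/5, H(X|Y=1) = 0.9183
H(X|Y) = 0.4000×1.0000 + 0.6000×0.9183 = 0.9510 bits


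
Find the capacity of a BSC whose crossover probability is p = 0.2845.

For BSC with error probability p:
C = 1 - H(p) where H(p) is binary entropy
H(0.2845) = -0.2845 × log₂(0.2845) - 0.7155 × log₂(0.7155)
H(p) = 0.8615
C = 1 - 0.8615 = 0.1385 bits/use


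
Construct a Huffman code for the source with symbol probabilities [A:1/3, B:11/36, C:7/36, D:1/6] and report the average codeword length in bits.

Huffman tree construction:
Combine smallest probabilities repeatedly
Resulting codes:
  A: 11 (length 2)
  B: 10 (length 2)
  C: 01 (length 2)
  D: 00 (length 2)
Average length = Σ p(s) × length(s) = 2.0000 bits


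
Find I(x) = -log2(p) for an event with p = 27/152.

Information content I(x) = -log₂(p(x))
I = -log₂(27/152) = -log₂(0.1776)
I = 2.4930 bits


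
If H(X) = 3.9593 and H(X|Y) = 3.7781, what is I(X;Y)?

I(X;Y) = H(X) - H(X|Y)
I(X;Y) = 3.9593 - 3.7781 = 0.1812 bits


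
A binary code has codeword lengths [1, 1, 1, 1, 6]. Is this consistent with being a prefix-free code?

Kraft inequality: Σ 2^(-l_i) ≤ 1 for prefix-free code
Calculating: 2^(-1) + 2^(-1) + 2^(-1) + 2^(-1) + 2^(-6)
= 0.5 + 0.5 + 0.5 + 0.5 + 0.015625
= 2.0156
Since 2.0156 > 1, prefix-free code does not exist


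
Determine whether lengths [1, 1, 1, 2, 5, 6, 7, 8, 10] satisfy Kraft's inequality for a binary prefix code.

Kraft inequality: Σ 2^(-l_i) ≤ 1 for prefix-free code
Calculating: 2^(-1) + 2^(-1) + 2^(-1) + 2^(-2) + 2^(-5) + 2^(-6) + 2^(-7) + 2^(-8) + 2^(-10)
= 0.5 + 0.5 + 0.5 + 0.25 + 0.03125 + 0.015625 + 0.0078125 + 0.00390625 + 0.0009765625
= 1.8096
Since 1.8096 > 1, prefix-free code does not exist


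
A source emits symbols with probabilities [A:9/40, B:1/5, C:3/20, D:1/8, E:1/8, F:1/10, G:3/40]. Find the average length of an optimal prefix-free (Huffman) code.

Huffman tree construction:
Combine smallest probabilities repeatedly
Resulting codes:
  A: 01 (length 2)
  B: 00 (length 2)
  C: 110 (length 3)
  D: 100 (length 3)
  E: 101 (length 3)
  F: 1111 (length 4)
  G: 1110 (length 4)
Average length = Σ p(s) × length(s) = 2.7500 bits


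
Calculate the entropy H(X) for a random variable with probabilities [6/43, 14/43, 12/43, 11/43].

H(X) = -Σ p(x) log₂ p(x)
  -6/43 × log₂(6/43) = 0.3965
  -14/43 × log₂(14/43) = 0.5271
  -12/43 × log₂(12/43) = 0.5139
  -11/43 × log₂(11/43) = 0.5031
H(X) = 1.9405 bits


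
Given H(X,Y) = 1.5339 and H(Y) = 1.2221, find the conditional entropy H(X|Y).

Chain rule: H(X,Y) = H(X|Y) + H(Y)
H(X|Y) = H(X,Y) - H(Y) = 1.5339 - 1.2221 = 0.3118 bits


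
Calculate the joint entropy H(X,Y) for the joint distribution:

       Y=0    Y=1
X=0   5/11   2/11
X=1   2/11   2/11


H(X,Y) = -Σ p(x,y) log₂ p(x,y)
  p(0,0)=5/11: -0.4545 × log₂(0.4545) = 0.5170
  p(0,1)=2/11: -0.1818 × log₂(0.1818) = 0.4472
  p(1,0)=2/11: -0.1818 × log₂(0.1818) = 0.4472
  p(1,1)=2/11: -0.1818 × log₂(0.1818) = 0.4472
H(X,Y) = 1.8586 bits


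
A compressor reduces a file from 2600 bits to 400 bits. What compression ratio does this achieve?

Compression ratio = Original / Compressed
= 2600 / 400 = 6.50:1


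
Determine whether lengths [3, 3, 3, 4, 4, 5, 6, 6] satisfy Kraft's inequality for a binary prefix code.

Kraft inequality: Σ 2^(-l_i) ≤ 1 for prefix-free code
Calculating: 2^(-3) + 2^(-3) + 2^(-3) + 2^(-4) + 2^(-4) + 2^(-5) + 2^(-6) + 2^(-6)
= 0.125 + 0.125 + 0.125 + 0.0625 + 0.0625 + 0.03125 + 0.015625 + 0.015625
= 0.5625
Since 0.5625 ≤ 1, prefix-free code exists


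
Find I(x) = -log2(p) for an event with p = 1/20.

Information content I(x) = -log₂(p(x))
I = -log₂(1/20) = -log₂(0.0500)
I = 4.3219 bits


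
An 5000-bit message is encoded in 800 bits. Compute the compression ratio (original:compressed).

Compression ratio = Original / Compressed
= 5000 / 800 = 6.25:1


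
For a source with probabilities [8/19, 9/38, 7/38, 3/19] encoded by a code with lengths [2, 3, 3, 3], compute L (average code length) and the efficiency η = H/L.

Average length L = Σ p_i × l_i = 2.5789 bits
Entropy H = 1.8876 bits
Efficiency η = H/L × 100% = 73.19%


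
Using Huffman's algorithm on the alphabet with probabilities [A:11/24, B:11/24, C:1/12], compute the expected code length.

Huffman tree construction:
Combine smallest probabilities repeatedly
Resulting codes:
  A: 11 (length 2)
  B: 0 (length 1)
  C: 10 (length 2)
Average length = Σ p(s) × length(s) = 1.5417 bits


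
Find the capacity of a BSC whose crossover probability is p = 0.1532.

For BSC with error probability p:
C = 1 - H(p) where H(p) is binary entropy
H(0.1532) = -0.1532 × log₂(0.1532) - 0.8468 × log₂(0.8468)
H(p) = 0.6178
C = 1 - 0.6178 = 0.3822 bits/use


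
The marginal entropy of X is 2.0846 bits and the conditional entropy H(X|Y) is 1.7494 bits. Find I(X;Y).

I(X;Y) = H(X) - H(X|Y)
I(X;Y) = 2.0846 - 1.7494 = 0.3352 bits


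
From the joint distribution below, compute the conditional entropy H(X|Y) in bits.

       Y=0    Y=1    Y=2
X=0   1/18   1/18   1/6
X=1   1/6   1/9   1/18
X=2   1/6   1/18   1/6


H(X|Y) = Σ_y p(y) H(X|Y=y)
  p(Y=0) = 7/18, H(X|Y=0) = 1.4488
  p(Y=1) = 2/9, H(X|Y=1) = 1.5000
  p(Y=2) = 7/18, H(X|Y=2) = 1.4488
H(X|Y) = 0.3889×1.4488 + 0.2222×1.5000 + 0.3889×1.4488 = 1.4602 bits


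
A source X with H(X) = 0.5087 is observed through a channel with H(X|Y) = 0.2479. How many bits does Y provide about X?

I(X;Y) = H(X) - H(X|Y)
I(X;Y) = 0.5087 - 0.2479 = 0.2608 bits


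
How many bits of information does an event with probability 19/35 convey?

Information content I(x) = -log₂(p(x))
I = -log₂(19/35) = -log₂(0.5429)
I = 0.8814 bits


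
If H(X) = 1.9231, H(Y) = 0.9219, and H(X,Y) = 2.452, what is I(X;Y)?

I(X;Y) = H(X) + H(Y) - H(X,Y)
I(X;Y) = 1.9231 + 0.9219 - 2.452 = 0.393 bits


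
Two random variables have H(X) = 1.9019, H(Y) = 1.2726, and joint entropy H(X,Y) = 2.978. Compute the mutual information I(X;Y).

I(X;Y) = H(X) + H(Y) - H(X,Y)
I(X;Y) = 1.9019 + 1.2726 - 2.978 = 0.1965 bits


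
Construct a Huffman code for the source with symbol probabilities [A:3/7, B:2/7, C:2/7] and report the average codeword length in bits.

Huffman tree construction:
Combine smallest probabilities repeatedly
Resulting codes:
  A: 0 (length 1)
  B: 10 (length 2)
  C: 11 (length 2)
Average length = Σ p(s) × length(s) = 1.5714 bits


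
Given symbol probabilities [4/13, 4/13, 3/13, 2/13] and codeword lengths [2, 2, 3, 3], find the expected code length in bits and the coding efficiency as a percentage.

Average length L = Σ p_i × l_i = 2.3846 bits
Entropy H = 1.9501 bits
Efficiency η = H/L × 100% = 81.78%


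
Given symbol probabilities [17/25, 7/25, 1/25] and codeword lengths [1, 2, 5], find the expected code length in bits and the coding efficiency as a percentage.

Average length L = Σ p_i × l_i = 1.4400 bits
Entropy H = 1.0783 bits
Efficiency η = H/L × 100% = 74.88%


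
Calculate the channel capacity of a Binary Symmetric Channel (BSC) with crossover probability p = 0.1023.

For BSC with error probability p:
C = 1 - H(p) where H(p) is binary entropy
H(0.1023) = -0.1023 × log₂(0.1023) - 0.8977 × log₂(0.8977)
H(p) = 0.4762
C = 1 - 0.4762 = 0.5238 bits/use


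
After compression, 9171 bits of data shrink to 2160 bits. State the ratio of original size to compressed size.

Compression ratio = Original / Compressed
= 9171 / 2160 = 4.25:1


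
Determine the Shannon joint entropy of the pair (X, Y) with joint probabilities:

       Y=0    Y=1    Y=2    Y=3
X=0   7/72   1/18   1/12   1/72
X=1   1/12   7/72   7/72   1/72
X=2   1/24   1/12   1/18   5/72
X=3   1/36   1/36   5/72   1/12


H(X,Y) = -Σ p(x,y) log₂ p(x,y)
  p(0,0)=7/72: -0.0972 × log₂(0.0972) = 0.3269
  p(0,1)=1/18: -0.0556 × log₂(0.0556) = 0.2317
  p(0,2)=1/12: -0.0833 × log₂(0.0833) = 0.2987
  p(0,3)=1/72: -0.0139 × log₂(0.0139) = 0.0857
  p(1,0)=1/12: -0.0833 × log₂(0.0833) = 0.2987
  p(1,1)=7/72: -0.0972 × log₂(0.0972) = 0.3269
  p(1,2)=7/72: -0.0972 × log₂(0.0972) = 0.3269
  p(1,3)=1/72: -0.0139 × log₂(0.0139) = 0.0857
  p(2,0)=1/24: -0.0417 × log₂(0.0417) = 0.1910
  p(2,1)=1/12: -0.0833 × log₂(0.0833) = 0.2987
  p(2,2)=1/18: -0.0556 × log₂(0.0556) = 0.2317
  p(2,3)=5/72: -0.0694 × log₂(0.0694) = 0.2672
  p(3,0)=1/36: -0.0278 × log₂(0.0278) = 0.1436
  p(3,1)=1/36: -0.0278 × log₂(0.0278) = 0.1436
  p(3,2)=5/72: -0.0694 × log₂(0.0694) = 0.2672
  p(3,3)=1/12: -0.0833 × log₂(0.0833) = 0.2987
H(X,Y) = 3.8232 bits


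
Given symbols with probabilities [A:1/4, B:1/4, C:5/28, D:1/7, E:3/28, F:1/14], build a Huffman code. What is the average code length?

Huffman tree construction:
Combine smallest probabilities repeatedly
Resulting codes:
  A: 01 (length 2)
  B: 10 (length 2)
  C: 111 (length 3)
  D: 110 (length 3)
  E: 001 (length 3)
  F: 000 (length 3)
Average length = Σ p(s) × length(s) = 2.5000 bits


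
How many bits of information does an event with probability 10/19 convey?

Information content I(x) = -log₂(p(x))
I = -log₂(10/19) = -log₂(0.5263)
I = 0.9260 bits


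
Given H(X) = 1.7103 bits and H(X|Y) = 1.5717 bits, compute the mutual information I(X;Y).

I(X;Y) = H(X) - H(X|Y)
I(X;Y) = 1.7103 - 1.5717 = 0.1386 bits


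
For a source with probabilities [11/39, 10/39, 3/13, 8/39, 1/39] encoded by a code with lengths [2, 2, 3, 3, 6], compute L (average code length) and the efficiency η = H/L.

Average length L = Σ p_i × l_i = 2.5385 bits
Entropy H = 2.1110 bits
Efficiency η = H/L × 100% = 83.16%


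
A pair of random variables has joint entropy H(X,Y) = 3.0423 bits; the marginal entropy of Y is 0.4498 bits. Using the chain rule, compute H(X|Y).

Chain rule: H(X,Y) = H(X|Y) + H(Y)
H(X|Y) = H(X,Y) - H(Y) = 3.0423 - 0.4498 = 2.5925 bits


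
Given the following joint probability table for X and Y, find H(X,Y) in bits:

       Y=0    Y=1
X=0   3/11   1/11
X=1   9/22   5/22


H(X,Y) = -Σ p(x,y) log₂ p(x,y)
  p(0,0)=3/11: -0.2727 × log₂(0.2727) = 0.5112
  p(0,1)=1/11: -0.0909 × log₂(0.0909) = 0.3145
  p(1,0)=9/22: -0.4091 × log₂(0.4091) = 0.5275
  p(1,1)=5/22: -0.2273 × log₂(0.2273) = 0.4858
H(X,Y) = 1.8390 bits


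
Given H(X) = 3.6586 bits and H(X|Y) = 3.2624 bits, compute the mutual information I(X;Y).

I(X;Y) = H(X) - H(X|Y)
I(X;Y) = 3.6586 - 3.2624 = 0.3962 bits


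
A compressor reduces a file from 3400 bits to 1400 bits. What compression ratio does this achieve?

Compression ratio = Original / Compressed
= 3400 / 1400 = 2.43:1


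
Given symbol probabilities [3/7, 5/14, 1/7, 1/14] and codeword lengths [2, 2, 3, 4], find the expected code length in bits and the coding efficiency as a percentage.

Average length L = Σ p_i × l_i = 2.2857 bits
Entropy H = 1.7274 bits
Efficiency η = H/L × 100% = 75.57%


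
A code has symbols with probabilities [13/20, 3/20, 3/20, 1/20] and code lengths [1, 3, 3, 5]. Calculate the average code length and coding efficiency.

Average length L = Σ p_i × l_i = 1.8000 bits
Entropy H = 1.4412 bits
Efficiency η = H/L × 100% = 80.06%


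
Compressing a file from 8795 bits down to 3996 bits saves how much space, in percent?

Space savings = (1 - Compressed/Original) × 100%
= (1 - 3996/8795) × 100%
= 54.57%


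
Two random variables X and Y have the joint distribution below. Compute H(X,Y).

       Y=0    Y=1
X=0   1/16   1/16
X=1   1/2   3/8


H(X,Y) = -Σ p(x,y) log₂ p(x,y)
  p(0,0)=1/16: -0.0625 × log₂(0.0625) = 0.2500
  p(0,1)=1/16: -0.0625 × log₂(0.0625) = 0.2500
  p(1,0)=1/2: -0.5000 × log₂(0.5000) = 0.5000
  p(1,1)=3/8: -0.3750 × log₂(0.3750) = 0.5306
H(X,Y) = 1.5306 bits


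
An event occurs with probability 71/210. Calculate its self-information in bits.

Information content I(x) = -log₂(p(x))
I = -log₂(71/210) = -log₂(0.3381)
I = 1.5645 bits


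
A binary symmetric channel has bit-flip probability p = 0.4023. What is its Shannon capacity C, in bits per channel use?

For BSC with error probability p:
C = 1 - H(p) where H(p) is binary entropy
H(0.4023) = -0.4023 × log₂(0.4023) - 0.5977 × log₂(0.5977)
H(p) = 0.9723
C = 1 - 0.9723 = 0.0277 bits/use


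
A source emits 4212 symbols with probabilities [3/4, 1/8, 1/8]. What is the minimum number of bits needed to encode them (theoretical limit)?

Entropy H = 1.0613 bits/symbol
Minimum bits = H × n = 1.0613 × 4212
= 4470.10 bits


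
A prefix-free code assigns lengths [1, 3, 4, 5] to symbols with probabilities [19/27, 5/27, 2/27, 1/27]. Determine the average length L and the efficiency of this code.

Average length L = Σ p_i × l_i = 1.7407 bits
Entropy H = 1.2615 bits
Efficiency η = H/L × 100% = 72.47%


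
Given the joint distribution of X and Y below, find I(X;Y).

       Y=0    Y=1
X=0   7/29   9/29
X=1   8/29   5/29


H(X) = 0.9923, H(Y) = 0.9991, H(X,Y) = 1.9687
I(X;Y) = H(X) + H(Y) - H(X,Y) = 0.0228 bits


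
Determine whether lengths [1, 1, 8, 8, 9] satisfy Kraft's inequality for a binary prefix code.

Kraft inequality: Σ 2^(-l_i) ≤ 1 for prefix-free code
Calculating: 2^(-1) + 2^(-1) + 2^(-8) + 2^(-8) + 2^(-9)
= 0.5 + 0.5 + 0.00390625 + 0.00390625 + 0.001953125
= 1.0098
Since 1.0098 > 1, prefix-free code does not exist


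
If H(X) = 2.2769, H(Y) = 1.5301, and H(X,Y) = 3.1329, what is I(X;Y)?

I(X;Y) = H(X) + H(Y) - H(X,Y)
I(X;Y) = 2.2769 + 1.5301 - 3.1329 = 0.6741 bits


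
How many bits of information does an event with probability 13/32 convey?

Information content I(x) = -log₂(p(x))
I = -log₂(13/32) = -log₂(0.4062)
I = 1.2996 bits


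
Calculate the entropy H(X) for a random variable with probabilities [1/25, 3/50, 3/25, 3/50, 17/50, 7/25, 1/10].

H(X) = -Σ p(x) log₂ p(x)
  -1/25 × log₂(1/25) = 0.1858
  -3/50 × log₂(3/50) = 0.2435
  -3/25 × log₂(3/25) = 0.3671
  -3/50 × log₂(3/50) = 0.2435
  -17/50 × log₂(17/50) = 0.5292
  -7/25 × log₂(7/25) = 0.5142
  -1/10 × log₂(1/10) = 0.3322
H(X) = 2.4155 bits


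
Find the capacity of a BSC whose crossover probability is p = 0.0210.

For BSC with error probability p:
C = 1 - H(p) where H(p) is binary entropy
H(0.0210) = -0.0210 × log₂(0.0210) - 0.9790 × log₂(0.9790)
H(p) = 0.1470
C = 1 - 0.1470 = 0.8530 bits/use


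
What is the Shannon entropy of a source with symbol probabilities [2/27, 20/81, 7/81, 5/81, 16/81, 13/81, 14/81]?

H(X) = -Σ p(x) log₂ p(x)
  -2/27 × log₂(2/27) = 0.2781
  -20/81 × log₂(20/81) = 0.4983
  -7/81 × log₂(7/81) = 0.3053
  -5/81 × log₂(5/81) = 0.2480
  -16/81 × log₂(16/81) = 0.4622
  -13/81 × log₂(13/81) = 0.4236
  -14/81 × log₂(14/81) = 0.4377
H(X) = 2.6532 bits


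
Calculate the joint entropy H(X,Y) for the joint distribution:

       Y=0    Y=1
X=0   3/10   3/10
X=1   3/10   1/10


H(X,Y) = -Σ p(x,y) log₂ p(x,y)
  p(0,0)=3/10: -0.3000 × log₂(0.3000) = 0.5211
  p(0,1)=3/10: -0.3000 × log₂(0.3000) = 0.5211
  p(1,0)=3/10: -0.3000 × log₂(0.3000) = 0.5211
  p(1,1)=1/10: -0.1000 × log₂(0.1000) = 0.3322
H(X,Y) = 1.8955 bits


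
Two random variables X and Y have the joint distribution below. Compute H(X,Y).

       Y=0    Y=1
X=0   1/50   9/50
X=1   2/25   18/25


H(X,Y) = -Σ p(x,y) log₂ p(x,y)
  p(0,0)=1/50: -0.0200 × log₂(0.0200) = 0.1129
  p(0,1)=9/50: -0.1800 × log₂(0.1800) = 0.4453
  p(1,0)=2/25: -0.0800 × log₂(0.0800) = 0.2915
  p(1,1)=18/25: -0.7200 × log₂(0.7200) = 0.3412
H(X,Y) = 1.1909 bits


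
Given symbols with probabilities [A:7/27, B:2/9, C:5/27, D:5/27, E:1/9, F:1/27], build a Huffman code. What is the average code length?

Huffman tree construction:
Combine smallest probabilities repeatedly
Resulting codes:
  A: 10 (length 2)
  B: 01 (length 2)
  C: 111 (length 3)
  D: 00 (length 2)
  E: 1101 (length 4)
  F: 1100 (length 4)
Average length = Σ p(s) × length(s) = 2.4815 bits


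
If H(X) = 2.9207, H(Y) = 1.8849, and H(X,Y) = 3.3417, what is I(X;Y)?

I(X;Y) = H(X) + H(Y) - H(X,Y)
I(X;Y) = 2.9207 + 1.8849 - 3.3417 = 1.4639 bits


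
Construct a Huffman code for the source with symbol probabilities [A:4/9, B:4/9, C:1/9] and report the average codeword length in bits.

Huffman tree construction:
Combine smallest probabilities repeatedly
Resulting codes:
  A: 11 (length 2)
  B: 0 (length 1)
  C: 10 (length 2)
Average length = Σ p(s) × length(s) = 1.5556 bits


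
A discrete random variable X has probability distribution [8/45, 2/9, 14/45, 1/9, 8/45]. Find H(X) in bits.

H(X) = -Σ p(x) log₂ p(x)
  -8/45 × log₂(8/45) = 0.4430
  -2/9 × log₂(2/9) = 0.4822
  -14/45 × log₂(14/45) = 0.5241
  -1/9 × log₂(1/9) = 0.3522
  -8/45 × log₂(8/45) = 0.4430
H(X) = 2.2445 bits


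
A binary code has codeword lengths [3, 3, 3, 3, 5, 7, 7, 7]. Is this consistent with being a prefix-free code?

Kraft inequality: Σ 2^(-l_i) ≤ 1 for prefix-free code
Calculating: 2^(-3) + 2^(-3) + 2^(-3) + 2^(-3) + 2^(-5) + 2^(-7) + 2^(-7) + 2^(-7)
= 0.125 + 0.125 + 0.125 + 0.125 + 0.03125 + 0.0078125 + 0.0078125 + 0.0078125
= 0.5547
Since 0.5547 ≤ 1, prefix-free code exists


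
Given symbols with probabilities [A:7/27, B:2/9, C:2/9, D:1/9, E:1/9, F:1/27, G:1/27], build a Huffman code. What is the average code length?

Huffman tree construction:
Combine smallest probabilities repeatedly
Resulting codes:
  A: 10 (length 2)
  B: 00 (length 2)
  C: 01 (length 2)
  D: 1111 (length 4)
  E: 110 (length 3)
  F: 11100 (length 5)
  G: 11101 (length 5)
Average length = Σ p(s) × length(s) = 2.5556 bits
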